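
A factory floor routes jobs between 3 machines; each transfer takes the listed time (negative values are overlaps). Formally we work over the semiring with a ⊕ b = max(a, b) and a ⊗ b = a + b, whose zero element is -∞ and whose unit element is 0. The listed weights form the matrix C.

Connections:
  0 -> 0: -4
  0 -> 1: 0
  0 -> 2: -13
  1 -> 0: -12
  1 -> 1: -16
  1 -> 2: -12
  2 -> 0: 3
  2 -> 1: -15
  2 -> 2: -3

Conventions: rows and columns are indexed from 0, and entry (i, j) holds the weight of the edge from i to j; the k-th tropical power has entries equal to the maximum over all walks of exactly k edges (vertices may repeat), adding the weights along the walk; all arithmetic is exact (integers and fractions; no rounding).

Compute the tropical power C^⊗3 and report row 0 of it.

C^⊗2:
  [-8, -4, -12]
  [-9, -12, -15]
  [0, 3, -6]
C^⊗3:
  [-9, -8, -15]
  [-12, -9, -18]
  [-3, 0, -9]
Answer: row 0 of C^⊗3 = [-9, -8, -15]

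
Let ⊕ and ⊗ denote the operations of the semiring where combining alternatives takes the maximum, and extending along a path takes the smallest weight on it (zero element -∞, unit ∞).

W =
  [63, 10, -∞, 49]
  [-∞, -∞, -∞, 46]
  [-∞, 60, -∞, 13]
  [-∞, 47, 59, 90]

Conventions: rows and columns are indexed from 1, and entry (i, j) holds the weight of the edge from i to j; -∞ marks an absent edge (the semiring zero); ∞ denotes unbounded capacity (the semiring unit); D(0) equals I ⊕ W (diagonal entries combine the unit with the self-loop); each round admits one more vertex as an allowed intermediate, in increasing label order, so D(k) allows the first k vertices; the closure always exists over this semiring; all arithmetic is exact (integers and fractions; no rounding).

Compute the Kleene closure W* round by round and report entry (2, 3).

D(0):
  [∞, 10, -∞, 49]
  [-∞, ∞, -∞, 46]
  [-∞, 60, ∞, 13]
  [-∞, 47, 59, ∞]
D(1):
  [∞, 10, -∞, 49]
  [-∞, ∞, -∞, 46]
  [-∞, 60, ∞, 13]
  [-∞, 47, 59, ∞]
D(2):
  [∞, 10, -∞, 49]
  [-∞, ∞, -∞, 46]
  [-∞, 60, ∞, 46]
  [-∞, 47, 59, ∞]
D(3):
  [∞, 10, -∞, 49]
  [-∞, ∞, -∞, 46]
  [-∞, 60, ∞, 46]
  [-∞, 59, 59, ∞]
D(4):
  [∞, 49, 49, 49]
  [-∞, ∞, 46, 46]
  [-∞, 60, ∞, 46]
  [-∞, 59, 59, ∞]
Answer: W*[2][3] = 46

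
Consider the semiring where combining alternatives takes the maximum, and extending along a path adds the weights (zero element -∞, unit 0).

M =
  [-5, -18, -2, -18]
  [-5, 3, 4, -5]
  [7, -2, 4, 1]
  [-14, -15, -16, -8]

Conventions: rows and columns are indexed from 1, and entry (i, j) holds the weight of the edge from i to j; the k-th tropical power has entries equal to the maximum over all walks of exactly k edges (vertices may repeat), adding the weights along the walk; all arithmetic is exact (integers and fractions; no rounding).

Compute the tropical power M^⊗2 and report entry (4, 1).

M^⊗2:
  [5, -4, 2, -1]
  [11, 6, 8, 5]
  [11, 2, 8, 5]
  [-9, -12, -11, -15]
Key observation: the optimum is the walk 4->3->1, with weight (-16) + 7 = -9.
Optimal value attained by: walk 4->3->1.
Answer: (M^⊗2)[4][1] = -9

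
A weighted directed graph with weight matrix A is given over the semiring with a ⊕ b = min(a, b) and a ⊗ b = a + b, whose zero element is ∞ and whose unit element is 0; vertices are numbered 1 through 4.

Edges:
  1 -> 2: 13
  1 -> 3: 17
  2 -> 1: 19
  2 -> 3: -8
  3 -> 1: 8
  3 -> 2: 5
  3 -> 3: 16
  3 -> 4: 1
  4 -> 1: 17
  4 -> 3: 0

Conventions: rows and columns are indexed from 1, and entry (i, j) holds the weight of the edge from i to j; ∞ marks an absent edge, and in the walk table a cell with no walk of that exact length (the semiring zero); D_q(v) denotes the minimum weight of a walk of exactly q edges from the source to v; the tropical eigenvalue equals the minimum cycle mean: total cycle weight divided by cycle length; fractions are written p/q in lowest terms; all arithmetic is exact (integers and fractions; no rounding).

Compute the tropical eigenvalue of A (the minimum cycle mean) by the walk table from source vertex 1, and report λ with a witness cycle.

q=0: [0, ∞, ∞, ∞]
q=1: [∞, 13, 17, ∞]
q=2: [25, 22, 5, 18]
q=3: [13, 10, 14, 6]
q=4: [22, 19, 2, 15]
Optimal cycle mean attained by: cycle 2->3->2, total (-8) + 5, length 2.
Answer: λ = -3/2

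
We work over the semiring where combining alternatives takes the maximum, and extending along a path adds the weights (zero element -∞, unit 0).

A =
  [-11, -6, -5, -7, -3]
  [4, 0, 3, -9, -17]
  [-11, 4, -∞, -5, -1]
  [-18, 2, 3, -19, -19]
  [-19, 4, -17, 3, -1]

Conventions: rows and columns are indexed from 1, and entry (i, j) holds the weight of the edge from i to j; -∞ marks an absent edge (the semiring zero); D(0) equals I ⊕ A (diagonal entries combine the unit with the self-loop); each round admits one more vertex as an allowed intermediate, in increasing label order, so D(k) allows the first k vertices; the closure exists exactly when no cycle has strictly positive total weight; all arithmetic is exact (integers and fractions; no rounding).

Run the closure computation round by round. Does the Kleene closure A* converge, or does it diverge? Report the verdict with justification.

D(0):
  [0, -6, -5, -7, -3]
  [4, 0, 3, -9, -17]
  [-11, 4, 0, -5, -1]
  [-18, 2, 3, 0, -19]
  [-19, 4, -17, 3, 0]
D(1):
  [0, -6, -5, -7, -3]
  [4, 0, 3, -3, 1]
  [-11, 4, 0, -5, -1]
  [-18, 2, 3, 0, -19]
  [-19, 4, -17, 3, 0]
Detection: at round 2, diagonal entry (3, 3) turns strictly positive.
Key observation: the cycle 3->2->1->3 has total weight 4 + 4 + (-5), which is strictly positive.
Answer: DIVERGES — positive cycle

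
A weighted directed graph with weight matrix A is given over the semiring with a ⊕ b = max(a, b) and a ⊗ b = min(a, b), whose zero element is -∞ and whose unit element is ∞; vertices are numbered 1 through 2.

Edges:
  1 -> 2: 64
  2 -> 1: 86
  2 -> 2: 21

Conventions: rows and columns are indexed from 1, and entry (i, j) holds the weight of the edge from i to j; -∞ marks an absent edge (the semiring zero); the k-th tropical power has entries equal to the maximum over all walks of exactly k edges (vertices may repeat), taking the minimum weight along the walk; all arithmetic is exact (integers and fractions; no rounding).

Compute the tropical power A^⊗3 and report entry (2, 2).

A^⊗2:
  [64, 21]
  [21, 64]
A^⊗3:
  [21, 64]
  [64, 21]
Key observation: the optimum is the walk 2->1->2->2, with weight 86 min 64 min 21 = 21.
Optimal value attained by: walk 2->1->2->2.
Answer: (A^⊗3)[2][2] = 21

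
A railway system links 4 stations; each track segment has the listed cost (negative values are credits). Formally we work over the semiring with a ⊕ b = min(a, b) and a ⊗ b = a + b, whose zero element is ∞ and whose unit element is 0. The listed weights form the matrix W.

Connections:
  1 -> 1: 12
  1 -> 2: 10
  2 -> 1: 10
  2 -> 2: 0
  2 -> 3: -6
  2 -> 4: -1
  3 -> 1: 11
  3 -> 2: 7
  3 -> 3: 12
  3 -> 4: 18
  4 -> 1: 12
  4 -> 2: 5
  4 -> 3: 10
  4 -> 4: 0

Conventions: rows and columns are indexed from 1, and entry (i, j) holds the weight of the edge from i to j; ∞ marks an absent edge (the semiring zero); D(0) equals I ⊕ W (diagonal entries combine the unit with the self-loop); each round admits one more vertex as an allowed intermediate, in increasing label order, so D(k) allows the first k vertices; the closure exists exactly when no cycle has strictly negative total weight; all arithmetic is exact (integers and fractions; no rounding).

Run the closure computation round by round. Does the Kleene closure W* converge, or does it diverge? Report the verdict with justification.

D(0):
  [0, 10, ∞, ∞]
  [10, 0, -6, -1]
  [11, 7, 0, 18]
  [12, 5, 10, 0]
D(1):
  [0, 10, ∞, ∞]
  [10, 0, -6, -1]
  [11, 7, 0, 18]
  [12, 5, 10, 0]
D(2):
  [0, 10, 4, 9]
  [10, 0, -6, -1]
  [11, 7, 0, 6]
  [12, 5, -1, 0]
D(3):
  [0, 10, 4, 9]
  [5, 0, -6, -1]
  [11, 7, 0, 6]
  [10, 5, -1, 0]
D(4):
  [0, 10, 4, 9]
  [5, 0, -6, -1]
  [11, 7, 0, 6]
  [10, 5, -1, 0]
Key observation: every diagonal entry stays at the unit through all rounds, so no improving cycle exists.
Answer: CONVERGES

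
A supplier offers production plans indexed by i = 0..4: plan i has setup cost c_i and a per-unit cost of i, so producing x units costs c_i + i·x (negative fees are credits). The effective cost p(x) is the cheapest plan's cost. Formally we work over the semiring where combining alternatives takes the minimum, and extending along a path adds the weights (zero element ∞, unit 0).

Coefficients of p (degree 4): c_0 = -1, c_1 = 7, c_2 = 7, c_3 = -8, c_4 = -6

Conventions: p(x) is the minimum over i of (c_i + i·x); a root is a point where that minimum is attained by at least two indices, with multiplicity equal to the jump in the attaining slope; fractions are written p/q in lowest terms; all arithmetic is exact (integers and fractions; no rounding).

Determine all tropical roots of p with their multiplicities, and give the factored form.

hull edge (i=0, c=-1) to (i=3, c=-8): slope -7/3, span 3
hull edge (i=3, c=-8) to (i=4, c=-6): slope 2, span 1
Factored form: p(x) = -6 ⊗ (x ⊕ (-2)) ⊗ (x ⊕ 7/3) ⊗ (x ⊕ 7/3) ⊗ (x ⊕ 7/3)
Answer: roots = -2 (mult 1), 7/3 (mult 3)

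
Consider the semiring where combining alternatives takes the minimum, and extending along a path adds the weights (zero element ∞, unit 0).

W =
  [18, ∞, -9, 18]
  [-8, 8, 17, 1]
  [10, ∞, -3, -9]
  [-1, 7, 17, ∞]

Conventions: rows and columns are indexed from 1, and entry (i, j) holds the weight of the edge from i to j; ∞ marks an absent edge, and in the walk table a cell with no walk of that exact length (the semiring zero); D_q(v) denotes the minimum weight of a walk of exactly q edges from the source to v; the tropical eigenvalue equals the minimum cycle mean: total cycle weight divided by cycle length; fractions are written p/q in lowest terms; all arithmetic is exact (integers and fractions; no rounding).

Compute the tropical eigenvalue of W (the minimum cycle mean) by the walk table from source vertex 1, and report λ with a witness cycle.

q=0: [0, ∞, ∞, ∞]
q=1: [18, ∞, -9, 18]
q=2: [1, 25, -12, -18]
q=3: [-19, -11, -15, -21]
q=4: [-22, -14, -28, -24]
Optimal cycle mean attained by: cycle 1->3->4->1, total (-9) + (-9) + (-1), length 3.
Answer: λ = -19/3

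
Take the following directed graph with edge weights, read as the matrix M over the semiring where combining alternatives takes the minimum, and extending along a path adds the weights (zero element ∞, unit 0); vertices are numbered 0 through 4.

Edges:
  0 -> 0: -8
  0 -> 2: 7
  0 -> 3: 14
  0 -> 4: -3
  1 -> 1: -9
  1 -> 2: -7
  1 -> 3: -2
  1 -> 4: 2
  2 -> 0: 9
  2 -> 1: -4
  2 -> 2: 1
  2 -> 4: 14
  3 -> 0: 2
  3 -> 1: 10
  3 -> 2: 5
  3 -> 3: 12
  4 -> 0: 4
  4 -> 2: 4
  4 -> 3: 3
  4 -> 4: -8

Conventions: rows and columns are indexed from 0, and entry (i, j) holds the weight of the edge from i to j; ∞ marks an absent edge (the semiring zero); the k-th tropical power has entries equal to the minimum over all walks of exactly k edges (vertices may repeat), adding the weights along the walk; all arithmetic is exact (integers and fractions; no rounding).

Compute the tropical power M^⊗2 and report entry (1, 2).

M^⊗2:
  [-16, 3, -1, 0, -11]
  [0, -18, -16, -11, -7]
  [1, -13, -11, -6, -2]
  [-6, 1, 3, 8, -1]
  [-4, 0, -4, -5, -16]
Key observation: the optimum is the walk 1->1->2, with weight (-9) + (-7) = -16.
Optimal value attained by: walk 1->1->2.
Answer: (M^⊗2)[1][2] = -16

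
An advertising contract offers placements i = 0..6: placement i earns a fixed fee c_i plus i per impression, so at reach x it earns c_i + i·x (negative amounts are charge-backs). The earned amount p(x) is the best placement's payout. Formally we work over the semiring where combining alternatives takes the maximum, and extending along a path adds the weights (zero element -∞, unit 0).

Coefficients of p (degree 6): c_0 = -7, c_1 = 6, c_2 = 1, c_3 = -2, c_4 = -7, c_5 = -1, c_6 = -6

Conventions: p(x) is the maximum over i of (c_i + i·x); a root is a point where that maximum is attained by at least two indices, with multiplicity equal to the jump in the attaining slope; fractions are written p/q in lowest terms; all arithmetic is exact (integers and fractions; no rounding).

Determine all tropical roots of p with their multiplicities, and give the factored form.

hull edge (i=0, c=-7) to (i=1, c=6): slope 13, span 1
hull edge (i=1, c=6) to (i=5, c=-1): slope -7/4, span 4
hull edge (i=5, c=-1) to (i=6, c=-6): slope -5, span 1
Factored form: p(x) = -6 ⊗ (x ⊕ (-13)) ⊗ (x ⊕ 7/4) ⊗ (x ⊕ 7/4) ⊗ (x ⊕ 7/4) ⊗ (x ⊕ 7/4) ⊗ (x ⊕ 5)
Answer: roots = -13 (mult 1), 7/4 (mult 4), 5 (mult 1)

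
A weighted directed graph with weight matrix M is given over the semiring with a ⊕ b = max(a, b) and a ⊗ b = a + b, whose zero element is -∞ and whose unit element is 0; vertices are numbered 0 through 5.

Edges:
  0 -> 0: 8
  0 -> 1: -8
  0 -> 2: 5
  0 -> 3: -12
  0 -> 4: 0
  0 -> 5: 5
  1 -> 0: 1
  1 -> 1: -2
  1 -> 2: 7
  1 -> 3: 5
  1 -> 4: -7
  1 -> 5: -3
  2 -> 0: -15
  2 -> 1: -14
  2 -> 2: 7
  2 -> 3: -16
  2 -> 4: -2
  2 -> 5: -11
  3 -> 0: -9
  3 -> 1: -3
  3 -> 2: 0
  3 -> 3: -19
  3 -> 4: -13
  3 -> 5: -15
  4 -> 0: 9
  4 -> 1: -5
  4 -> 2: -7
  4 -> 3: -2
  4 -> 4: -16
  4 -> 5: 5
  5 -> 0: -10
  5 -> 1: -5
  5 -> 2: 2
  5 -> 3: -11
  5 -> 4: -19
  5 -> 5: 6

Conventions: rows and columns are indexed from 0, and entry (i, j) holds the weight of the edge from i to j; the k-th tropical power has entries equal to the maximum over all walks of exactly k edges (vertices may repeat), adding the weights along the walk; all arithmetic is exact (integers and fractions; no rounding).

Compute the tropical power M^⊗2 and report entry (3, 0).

M^⊗2:
  [16, 0, 13, -2, 8, 13]
  [9, 2, 14, 3, 5, 6]
  [7, -7, 14, -4, 5, 3]
  [-1, -5, 7, 2, -2, -4]
  [17, 1, 14, 0, 9, 14]
  [-2, 1, 9, 0, 0, 12]
Key observation: the optimum is the walk 3->0->0, with weight (-9) + 8 = -1.
Optimal value attained by: walk 3->0->0.
Answer: (M^⊗2)[3][0] = -1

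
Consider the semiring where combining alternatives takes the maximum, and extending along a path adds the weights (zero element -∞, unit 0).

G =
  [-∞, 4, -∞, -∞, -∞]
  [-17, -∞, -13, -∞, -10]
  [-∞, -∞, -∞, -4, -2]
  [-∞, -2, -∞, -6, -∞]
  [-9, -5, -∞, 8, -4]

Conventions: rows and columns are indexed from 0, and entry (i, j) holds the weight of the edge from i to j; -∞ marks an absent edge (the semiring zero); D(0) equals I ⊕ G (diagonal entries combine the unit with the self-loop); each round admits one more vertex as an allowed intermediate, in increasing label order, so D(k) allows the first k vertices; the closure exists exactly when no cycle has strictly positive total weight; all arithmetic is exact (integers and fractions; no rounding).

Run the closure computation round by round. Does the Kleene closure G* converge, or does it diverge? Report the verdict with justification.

D(0):
  [0, 4, -∞, -∞, -∞]
  [-17, 0, -13, -∞, -10]
  [-∞, -∞, 0, -4, -2]
  [-∞, -2, -∞, 0, -∞]
  [-9, -5, -∞, 8, 0]
D(1):
  [0, 4, -∞, -∞, -∞]
  [-17, 0, -13, -∞, -10]
  [-∞, -∞, 0, -4, -2]
  [-∞, -2, -∞, 0, -∞]
  [-9, -5, -∞, 8, 0]
D(2):
  [0, 4, -9, -∞, -6]
  [-17, 0, -13, -∞, -10]
  [-∞, -∞, 0, -4, -2]
  [-19, -2, -15, 0, -12]
  [-9, -5, -18, 8, 0]
D(3):
  [0, 4, -9, -13, -6]
  [-17, 0, -13, -17, -10]
  [-∞, -∞, 0, -4, -2]
  [-19, -2, -15, 0, -12]
  [-9, -5, -18, 8, 0]
D(4):
  [0, 4, -9, -13, -6]
  [-17, 0, -13, -17, -10]
  [-23, -6, 0, -4, -2]
  [-19, -2, -15, 0, -12]
  [-9, 6, -7, 8, 0]
D(5):
  [0, 4, -9, 2, -6]
  [-17, 0, -13, -2, -10]
  [-11, 4, 0, 6, -2]
  [-19, -2, -15, 0, -12]
  [-9, 6, -7, 8, 0]
Key observation: every diagonal entry stays at the unit through all rounds, so no improving cycle exists.
Answer: CONVERGES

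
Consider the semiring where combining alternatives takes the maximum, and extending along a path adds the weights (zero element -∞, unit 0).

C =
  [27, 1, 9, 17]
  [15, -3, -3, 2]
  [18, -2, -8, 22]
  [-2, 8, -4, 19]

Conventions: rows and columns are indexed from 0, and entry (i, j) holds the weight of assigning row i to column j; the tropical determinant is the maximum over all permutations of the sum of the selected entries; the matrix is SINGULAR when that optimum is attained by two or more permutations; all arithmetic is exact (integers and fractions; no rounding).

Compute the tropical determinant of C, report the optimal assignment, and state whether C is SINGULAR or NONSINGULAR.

σ = (0, 1, 2, 3): 27 + (-3) + (-8) + 19 = 35
σ = (0, 1, 3, 2): 27 + (-3) + 22 + (-4) = 42
σ = (0, 2, 1, 3): 27 + (-3) + (-2) + 19 = 41
σ = (0, 2, 3, 1): 27 + (-3) + 22 + 8 = 54
σ = (0, 3, 1, 2): 27 + 2 + (-2) + (-4) = 23
σ = (0, 3, 2, 1): 27 + 2 + (-8) + 8 = 29
σ = (1, 0, 2, 3): 1 + 15 + (-8) + 19 = 27
σ = (1, 0, 3, 2): 1 + 15 + 22 + (-4) = 34
σ = (1, 2, 0, 3): 1 + (-3) + 18 + 19 = 35
σ = (1, 2, 3, 0): 1 + (-3) + 22 + (-2) = 18
σ = (1, 3, 0, 2): 1 + 2 + 18 + (-4) = 17
σ = (1, 3, 2, 0): 1 + 2 + (-8) + (-2) = -7
σ = (2, 0, 1, 3): 9 + 15 + (-2) + 19 = 41
σ = (2, 0, 3, 1): 9 + 15 + 22 + 8 = 54
σ = (2, 1, 0, 3): 9 + (-3) + 18 + 19 = 43
σ = (2, 1, 3, 0): 9 + (-3) + 22 + (-2) = 26
σ = (2, 3, 0, 1): 9 + 2 + 18 + 8 = 37
σ = (2, 3, 1, 0): 9 + 2 + (-2) + (-2) = 7
σ = (3, 0, 1, 2): 17 + 15 + (-2) + (-4) = 26
σ = (3, 0, 2, 1): 17 + 15 + (-8) + 8 = 32
σ = (3, 1, 0, 2): 17 + (-3) + 18 + (-4) = 28
σ = (3, 1, 2, 0): 17 + (-3) + (-8) + (-2) = 4
σ = (3, 2, 0, 1): 17 + (-3) + 18 + 8 = 40
σ = (3, 2, 1, 0): 17 + (-3) + (-2) + (-2) = 10
Optimal value attained by: σ = (0, 2, 3, 1).
Answer: det⊕(C) = 54; verdict: SINGULAR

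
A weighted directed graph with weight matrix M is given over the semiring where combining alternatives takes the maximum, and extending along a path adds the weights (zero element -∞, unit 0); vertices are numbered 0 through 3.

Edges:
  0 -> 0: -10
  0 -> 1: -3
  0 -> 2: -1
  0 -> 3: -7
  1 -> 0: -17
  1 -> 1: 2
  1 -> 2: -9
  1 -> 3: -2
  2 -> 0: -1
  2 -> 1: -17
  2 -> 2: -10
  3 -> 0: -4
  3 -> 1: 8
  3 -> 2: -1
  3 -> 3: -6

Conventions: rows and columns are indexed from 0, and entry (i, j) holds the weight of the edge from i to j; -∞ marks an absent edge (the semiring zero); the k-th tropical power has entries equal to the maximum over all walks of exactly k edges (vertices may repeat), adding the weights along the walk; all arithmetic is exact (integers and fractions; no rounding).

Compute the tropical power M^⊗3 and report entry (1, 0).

M^⊗2:
  [-2, 1, -8, -5]
  [-6, 6, -3, 0]
  [-11, -4, -2, -8]
  [-2, 10, -1, 6]
M^⊗3:
  [-9, 3, -3, -1]
  [-4, 8, -1, 4]
  [-3, 0, -9, -6]
  [2, 14, 5, 8]
Key observation: the optimum is the walk 1->1->3->0, with weight 2 + (-2) + (-4) = -4.
Optimal value attained by: walk 1->1->3->0.
Answer: (M^⊗3)[1][0] = -4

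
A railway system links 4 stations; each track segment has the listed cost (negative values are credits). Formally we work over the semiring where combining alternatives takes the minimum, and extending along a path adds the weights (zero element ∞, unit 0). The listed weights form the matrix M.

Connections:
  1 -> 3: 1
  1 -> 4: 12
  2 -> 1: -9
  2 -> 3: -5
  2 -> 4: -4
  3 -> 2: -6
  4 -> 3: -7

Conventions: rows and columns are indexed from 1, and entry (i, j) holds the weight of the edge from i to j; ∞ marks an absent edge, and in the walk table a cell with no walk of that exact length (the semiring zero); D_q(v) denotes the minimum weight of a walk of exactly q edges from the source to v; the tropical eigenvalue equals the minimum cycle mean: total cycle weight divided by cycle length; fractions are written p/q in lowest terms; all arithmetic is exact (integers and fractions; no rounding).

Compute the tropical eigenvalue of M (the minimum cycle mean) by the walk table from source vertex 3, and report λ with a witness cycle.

q=0: [∞, ∞, 0, ∞]
q=1: [∞, -6, ∞, ∞]
q=2: [-15, ∞, -11, -10]
q=3: [∞, -17, -17, -3]
q=4: [-26, -23, -22, -21]
Optimal cycle mean attained by: cycle 2->4->3->2, total (-4) + (-7) + (-6), length 3.
Answer: λ = -17/3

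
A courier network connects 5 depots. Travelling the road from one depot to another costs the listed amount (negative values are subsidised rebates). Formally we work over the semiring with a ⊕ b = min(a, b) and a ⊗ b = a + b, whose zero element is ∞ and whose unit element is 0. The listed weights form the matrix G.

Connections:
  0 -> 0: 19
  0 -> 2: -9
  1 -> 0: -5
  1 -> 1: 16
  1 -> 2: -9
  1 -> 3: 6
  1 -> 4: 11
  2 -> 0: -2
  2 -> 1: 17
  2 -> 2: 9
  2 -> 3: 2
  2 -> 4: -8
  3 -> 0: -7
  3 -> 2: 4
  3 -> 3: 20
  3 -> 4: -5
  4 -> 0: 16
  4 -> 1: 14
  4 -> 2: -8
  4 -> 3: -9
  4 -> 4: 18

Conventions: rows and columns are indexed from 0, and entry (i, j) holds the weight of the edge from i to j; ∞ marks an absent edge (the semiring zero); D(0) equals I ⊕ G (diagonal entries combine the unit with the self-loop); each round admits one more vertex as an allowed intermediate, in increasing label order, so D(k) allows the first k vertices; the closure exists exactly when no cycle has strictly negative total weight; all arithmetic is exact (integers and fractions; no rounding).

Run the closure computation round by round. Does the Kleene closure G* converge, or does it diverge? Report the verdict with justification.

D(0):
  [0, ∞, -9, ∞, ∞]
  [-5, 0, -9, 6, 11]
  [-2, 17, 0, 2, -8]
  [-7, ∞, 4, 0, -5]
  [16, 14, -8, -9, 0]
Detection: at round 1, diagonal entry (2, 2) turns strictly negative.
Key observation: the cycle 2->0->2 has total weight (-2) + (-9), which is strictly negative.
Answer: DIVERGES — negative cycle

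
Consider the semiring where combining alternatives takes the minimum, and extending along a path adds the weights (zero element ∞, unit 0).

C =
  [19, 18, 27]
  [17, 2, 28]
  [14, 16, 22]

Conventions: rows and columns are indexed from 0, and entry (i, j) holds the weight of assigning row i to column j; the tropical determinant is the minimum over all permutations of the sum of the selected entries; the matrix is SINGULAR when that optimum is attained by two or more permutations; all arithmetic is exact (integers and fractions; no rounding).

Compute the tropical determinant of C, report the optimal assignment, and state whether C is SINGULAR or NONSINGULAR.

σ = (0, 1, 2): 19 + 2 + 22 = 43
σ = (0, 2, 1): 19 + 28 + 16 = 63
σ = (1, 0, 2): 18 + 17 + 22 = 57
σ = (1, 2, 0): 18 + 28 + 14 = 60
σ = (2, 0, 1): 27 + 17 + 16 = 60
σ = (2, 1, 0): 27 + 2 + 14 = 43
Optimal value attained by: σ = (0, 1, 2).
Answer: det⊕(C) = 43; verdict: SINGULAR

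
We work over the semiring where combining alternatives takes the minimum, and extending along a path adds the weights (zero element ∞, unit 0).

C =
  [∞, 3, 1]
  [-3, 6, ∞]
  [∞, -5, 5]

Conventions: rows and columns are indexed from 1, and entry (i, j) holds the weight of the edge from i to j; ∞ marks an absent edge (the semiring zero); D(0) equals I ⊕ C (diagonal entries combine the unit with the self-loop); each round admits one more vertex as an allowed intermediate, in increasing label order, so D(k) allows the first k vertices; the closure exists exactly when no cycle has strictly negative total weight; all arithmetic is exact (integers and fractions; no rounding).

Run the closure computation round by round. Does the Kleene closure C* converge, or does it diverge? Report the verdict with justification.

D(0):
  [0, 3, 1]
  [-3, 0, ∞]
  [∞, -5, 0]
D(1):
  [0, 3, 1]
  [-3, 0, -2]
  [∞, -5, 0]
Detection: at round 2, diagonal entry (3, 3) turns strictly negative.
Key observation: the cycle 3->2->1->3 has total weight (-5) + (-3) + 1, which is strictly negative.
Answer: DIVERGES — negative cycle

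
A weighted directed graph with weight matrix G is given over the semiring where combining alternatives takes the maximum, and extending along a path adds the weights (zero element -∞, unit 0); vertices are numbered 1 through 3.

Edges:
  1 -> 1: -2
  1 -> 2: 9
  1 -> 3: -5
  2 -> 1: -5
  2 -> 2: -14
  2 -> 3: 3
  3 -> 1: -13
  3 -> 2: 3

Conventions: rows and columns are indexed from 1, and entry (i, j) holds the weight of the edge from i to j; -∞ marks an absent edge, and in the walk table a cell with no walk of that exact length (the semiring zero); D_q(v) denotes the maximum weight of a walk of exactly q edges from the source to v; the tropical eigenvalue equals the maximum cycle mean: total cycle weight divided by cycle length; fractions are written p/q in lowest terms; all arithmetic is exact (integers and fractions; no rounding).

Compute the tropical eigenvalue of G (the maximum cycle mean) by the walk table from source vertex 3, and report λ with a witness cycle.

q=0: [-∞, -∞, 0]
q=1: [-13, 3, -∞]
q=2: [-2, -4, 6]
q=3: [-4, 9, -1]
Optimal cycle mean attained by: cycle 2->3->2, total 3 + 3, length 2.
Answer: λ = 3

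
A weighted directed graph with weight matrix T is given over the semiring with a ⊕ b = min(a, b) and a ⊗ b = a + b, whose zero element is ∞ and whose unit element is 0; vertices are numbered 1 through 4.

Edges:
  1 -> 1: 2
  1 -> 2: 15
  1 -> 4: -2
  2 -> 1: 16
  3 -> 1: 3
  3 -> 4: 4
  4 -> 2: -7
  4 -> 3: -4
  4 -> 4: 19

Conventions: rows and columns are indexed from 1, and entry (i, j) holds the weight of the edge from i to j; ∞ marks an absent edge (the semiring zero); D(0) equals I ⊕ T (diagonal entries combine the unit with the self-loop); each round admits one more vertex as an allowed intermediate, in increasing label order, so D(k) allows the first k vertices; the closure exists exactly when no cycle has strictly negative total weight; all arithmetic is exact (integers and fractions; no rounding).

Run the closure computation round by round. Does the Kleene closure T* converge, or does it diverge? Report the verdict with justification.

D(0):
  [0, 15, ∞, -2]
  [16, 0, ∞, ∞]
  [3, ∞, 0, 4]
  [∞, -7, -4, 0]
D(1):
  [0, 15, ∞, -2]
  [16, 0, ∞, 14]
  [3, 18, 0, 1]
  [∞, -7, -4, 0]
D(2):
  [0, 15, ∞, -2]
  [16, 0, ∞, 14]
  [3, 18, 0, 1]
  [9, -7, -4, 0]
Detection: at round 3, diagonal entry (4, 4) turns strictly negative.
Key observation: the cycle 4->3->1->4 has total weight (-4) + 3 + (-2), which is strictly negative.
Answer: DIVERGES — negative cycle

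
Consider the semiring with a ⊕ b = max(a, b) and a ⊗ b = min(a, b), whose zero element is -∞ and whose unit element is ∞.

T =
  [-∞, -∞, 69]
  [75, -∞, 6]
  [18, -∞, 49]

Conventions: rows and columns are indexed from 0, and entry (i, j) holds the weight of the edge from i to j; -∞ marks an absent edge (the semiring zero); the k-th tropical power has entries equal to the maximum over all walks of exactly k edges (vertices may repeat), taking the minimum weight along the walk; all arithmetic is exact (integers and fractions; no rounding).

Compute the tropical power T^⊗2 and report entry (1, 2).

T^⊗2:
  [18, -∞, 49]
  [6, -∞, 69]
  [18, -∞, 49]
Key observation: the optimum is the walk 1->0->2, with weight 75 min 69 = 69.
Optimal value attained by: walk 1->0->2.
Answer: (T^⊗2)[1][2] = 69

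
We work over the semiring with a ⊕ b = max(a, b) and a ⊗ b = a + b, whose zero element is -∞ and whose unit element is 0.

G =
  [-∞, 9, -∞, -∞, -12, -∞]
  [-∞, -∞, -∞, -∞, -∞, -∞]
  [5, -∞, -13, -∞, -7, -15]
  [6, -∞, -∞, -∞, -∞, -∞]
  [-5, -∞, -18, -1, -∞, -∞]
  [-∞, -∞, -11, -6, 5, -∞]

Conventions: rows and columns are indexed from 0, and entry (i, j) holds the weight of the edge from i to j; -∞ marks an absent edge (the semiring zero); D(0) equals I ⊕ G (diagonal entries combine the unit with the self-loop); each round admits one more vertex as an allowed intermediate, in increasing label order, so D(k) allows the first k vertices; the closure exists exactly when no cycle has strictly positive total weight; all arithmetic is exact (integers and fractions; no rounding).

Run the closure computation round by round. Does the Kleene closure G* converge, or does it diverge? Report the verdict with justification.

D(0):
  [0, 9, -∞, -∞, -12, -∞]
  [-∞, 0, -∞, -∞, -∞, -∞]
  [5, -∞, 0, -∞, -7, -15]
  [6, -∞, -∞, 0, -∞, -∞]
  [-5, -∞, -18, -1, 0, -∞]
  [-∞, -∞, -11, -6, 5, 0]
D(1):
  [0, 9, -∞, -∞, -12, -∞]
  [-∞, 0, -∞, -∞, -∞, -∞]
  [5, 14, 0, -∞, -7, -15]
  [6, 15, -∞, 0, -6, -∞]
  [-5, 4, -18, -1, 0, -∞]
  [-∞, -∞, -11, -6, 5, 0]
D(2):
  [0, 9, -∞, -∞, -12, -∞]
  [-∞, 0, -∞, -∞, -∞, -∞]
  [5, 14, 0, -∞, -7, -15]
  [6, 15, -∞, 0, -6, -∞]
  [-5, 4, -18, -1, 0, -∞]
  [-∞, -∞, -11, -6, 5, 0]
D(3):
  [0, 9, -∞, -∞, -12, -∞]
  [-∞, 0, -∞, -∞, -∞, -∞]
  [5, 14, 0, -∞, -7, -15]
  [6, 15, -∞, 0, -6, -∞]
  [-5, 4, -18, -1, 0, -33]
  [-6, 3, -11, -6, 5, 0]
D(4):
  [0, 9, -∞, -∞, -12, -∞]
  [-∞, 0, -∞, -∞, -∞, -∞]
  [5, 14, 0, -∞, -7, -15]
  [6, 15, -∞, 0, -6, -∞]
  [5, 14, -18, -1, 0, -33]
  [0, 9, -11, -6, 5, 0]
D(5):
  [0, 9, -30, -13, -12, -45]
  [-∞, 0, -∞, -∞, -∞, -∞]
  [5, 14, 0, -8, -7, -15]
  [6, 15, -24, 0, -6, -39]
  [5, 14, -18, -1, 0, -33]
  [10, 19, -11, 4, 5, 0]
D(6):
  [0, 9, -30, -13, -12, -45]
  [-∞, 0, -∞, -∞, -∞, -∞]
  [5, 14, 0, -8, -7, -15]
  [6, 15, -24, 0, -6, -39]
  [5, 14, -18, -1, 0, -33]
  [10, 19, -11, 4, 5, 0]
Key observation: every diagonal entry stays at the unit through all rounds, so no improving cycle exists.
Answer: CONVERGES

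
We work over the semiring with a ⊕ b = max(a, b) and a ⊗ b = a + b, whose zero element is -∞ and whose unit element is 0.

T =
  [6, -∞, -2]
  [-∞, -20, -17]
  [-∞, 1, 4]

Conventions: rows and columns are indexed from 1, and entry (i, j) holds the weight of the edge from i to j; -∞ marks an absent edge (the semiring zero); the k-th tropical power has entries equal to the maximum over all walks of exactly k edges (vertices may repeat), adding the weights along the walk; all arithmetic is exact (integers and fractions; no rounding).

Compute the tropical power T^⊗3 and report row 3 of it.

T^⊗2:
  [12, -1, 4]
  [-∞, -16, -13]
  [-∞, 5, 8]
T^⊗3:
  [18, 5, 10]
  [-∞, -12, -9]
  [-∞, 9, 12]
Answer: row 3 of T^⊗3 = [-∞, 9, 12]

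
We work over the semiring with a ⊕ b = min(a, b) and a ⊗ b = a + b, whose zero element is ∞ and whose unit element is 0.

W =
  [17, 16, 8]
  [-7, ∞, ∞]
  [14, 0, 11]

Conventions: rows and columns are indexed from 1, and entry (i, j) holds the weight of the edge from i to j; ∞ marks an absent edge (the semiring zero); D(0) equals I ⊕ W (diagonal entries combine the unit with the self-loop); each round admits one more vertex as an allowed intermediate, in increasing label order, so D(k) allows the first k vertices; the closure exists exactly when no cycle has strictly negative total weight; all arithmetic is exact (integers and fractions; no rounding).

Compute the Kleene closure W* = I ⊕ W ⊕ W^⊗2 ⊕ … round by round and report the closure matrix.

D(0):
  [0, 16, 8]
  [-7, 0, ∞]
  [14, 0, 0]
D(1):
  [0, 16, 8]
  [-7, 0, 1]
  [14, 0, 0]
D(2):
  [0, 16, 8]
  [-7, 0, 1]
  [-7, 0, 0]
D(3):
  [0, 8, 8]
  [-7, 0, 1]
  [-7, 0, 0]
Answer: W* = [[0, 8, 8], [-7, 0, 1], [-7, 0, 0]]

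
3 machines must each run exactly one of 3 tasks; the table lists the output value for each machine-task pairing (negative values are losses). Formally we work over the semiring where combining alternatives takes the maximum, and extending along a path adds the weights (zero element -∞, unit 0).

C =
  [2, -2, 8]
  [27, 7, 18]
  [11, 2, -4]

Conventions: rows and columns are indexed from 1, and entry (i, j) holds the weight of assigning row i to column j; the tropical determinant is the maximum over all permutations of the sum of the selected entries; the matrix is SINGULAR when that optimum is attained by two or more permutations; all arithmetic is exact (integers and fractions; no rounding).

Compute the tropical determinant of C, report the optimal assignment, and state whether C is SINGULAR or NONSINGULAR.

σ = (1, 2, 3): 2 + 7 + (-4) = 5
σ = (1, 3, 2): 2 + 18 + 2 = 22
σ = (2, 1, 3): (-2) + 27 + (-4) = 21
σ = (2, 3, 1): (-2) + 18 + 11 = 27
σ = (3, 1, 2): 8 + 27 + 2 = 37
σ = (3, 2, 1): 8 + 7 + 11 = 26
Optimal value attained by: σ = (3, 1, 2).
Answer: det⊕(C) = 37; verdict: NONSINGULAR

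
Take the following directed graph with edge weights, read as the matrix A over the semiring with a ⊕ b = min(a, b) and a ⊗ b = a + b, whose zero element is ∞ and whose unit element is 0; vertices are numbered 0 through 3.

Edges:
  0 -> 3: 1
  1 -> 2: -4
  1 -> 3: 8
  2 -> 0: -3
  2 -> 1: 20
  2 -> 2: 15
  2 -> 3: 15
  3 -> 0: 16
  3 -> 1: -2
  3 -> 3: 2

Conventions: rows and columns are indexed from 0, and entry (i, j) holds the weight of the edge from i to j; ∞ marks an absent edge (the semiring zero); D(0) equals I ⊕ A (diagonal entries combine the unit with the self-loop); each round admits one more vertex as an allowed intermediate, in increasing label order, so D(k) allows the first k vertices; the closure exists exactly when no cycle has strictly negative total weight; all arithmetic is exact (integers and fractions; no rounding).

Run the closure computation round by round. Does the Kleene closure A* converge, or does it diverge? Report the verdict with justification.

D(0):
  [0, ∞, ∞, 1]
  [∞, 0, -4, 8]
  [-3, 20, 0, 15]
  [16, -2, ∞, 0]
D(1):
  [0, ∞, ∞, 1]
  [∞, 0, -4, 8]
  [-3, 20, 0, -2]
  [16, -2, ∞, 0]
D(2):
  [0, ∞, ∞, 1]
  [∞, 0, -4, 8]
  [-3, 20, 0, -2]
  [16, -2, -6, 0]
Detection: at round 3, diagonal entry (3, 3) turns strictly negative.
Key observation: the cycle 3->1->2->0->3 has total weight (-2) + (-4) + (-3) + 1, which is strictly negative.
Answer: DIVERGES — negative cycle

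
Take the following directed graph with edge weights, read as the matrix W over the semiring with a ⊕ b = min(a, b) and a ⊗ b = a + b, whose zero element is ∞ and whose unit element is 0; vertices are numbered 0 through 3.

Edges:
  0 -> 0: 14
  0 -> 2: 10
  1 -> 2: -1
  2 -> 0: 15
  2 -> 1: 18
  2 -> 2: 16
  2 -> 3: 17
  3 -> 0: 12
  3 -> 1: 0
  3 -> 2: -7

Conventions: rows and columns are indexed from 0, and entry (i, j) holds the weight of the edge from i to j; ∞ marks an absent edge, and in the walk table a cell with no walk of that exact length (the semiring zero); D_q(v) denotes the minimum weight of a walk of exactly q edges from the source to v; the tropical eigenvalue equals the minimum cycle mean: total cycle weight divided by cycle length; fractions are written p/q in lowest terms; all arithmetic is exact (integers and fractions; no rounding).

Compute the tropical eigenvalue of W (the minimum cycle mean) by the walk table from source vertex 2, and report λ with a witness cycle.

q=0: [∞, ∞, 0, ∞]
q=1: [15, 18, 16, 17]
q=2: [29, 17, 10, 33]
q=3: [25, 28, 16, 27]
q=4: [31, 27, 20, 33]
Optimal cycle mean attained by: cycle 2->3->2, total 17 + (-7), length 2.
Answer: λ = 5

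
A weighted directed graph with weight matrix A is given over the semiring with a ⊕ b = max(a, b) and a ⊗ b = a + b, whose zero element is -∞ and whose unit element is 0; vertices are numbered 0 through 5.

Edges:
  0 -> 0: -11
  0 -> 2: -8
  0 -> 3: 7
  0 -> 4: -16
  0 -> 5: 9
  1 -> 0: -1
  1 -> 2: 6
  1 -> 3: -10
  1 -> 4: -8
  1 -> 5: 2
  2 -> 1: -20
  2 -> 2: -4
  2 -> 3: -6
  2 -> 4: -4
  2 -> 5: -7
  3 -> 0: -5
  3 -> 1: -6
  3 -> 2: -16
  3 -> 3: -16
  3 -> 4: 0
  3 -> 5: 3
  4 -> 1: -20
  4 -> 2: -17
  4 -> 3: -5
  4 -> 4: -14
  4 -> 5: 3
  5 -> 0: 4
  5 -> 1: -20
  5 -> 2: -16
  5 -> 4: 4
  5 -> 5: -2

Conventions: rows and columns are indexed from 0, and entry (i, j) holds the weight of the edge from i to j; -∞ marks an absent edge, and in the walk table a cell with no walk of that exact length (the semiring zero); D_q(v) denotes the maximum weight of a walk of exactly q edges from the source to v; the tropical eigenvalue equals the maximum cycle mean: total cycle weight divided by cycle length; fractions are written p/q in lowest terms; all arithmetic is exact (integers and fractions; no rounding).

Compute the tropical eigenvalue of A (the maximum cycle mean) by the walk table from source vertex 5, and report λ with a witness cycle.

q=0: [-∞, -∞, -∞, -∞, -∞, 0]
q=1: [4, -20, -16, -∞, 4, -2]
q=2: [2, -16, -4, 11, 2, 13]
q=3: [17, 5, -3, 9, 17, 14]
q=4: [18, 3, 11, 24, 18, 26]
q=5: [30, 18, 10, 25, 30, 27]
q=6: [31, 19, 24, 37, 31, 39]
Optimal cycle mean attained by: cycle 0->5->0, total 9 + 4, length 2.
Answer: λ = 13/2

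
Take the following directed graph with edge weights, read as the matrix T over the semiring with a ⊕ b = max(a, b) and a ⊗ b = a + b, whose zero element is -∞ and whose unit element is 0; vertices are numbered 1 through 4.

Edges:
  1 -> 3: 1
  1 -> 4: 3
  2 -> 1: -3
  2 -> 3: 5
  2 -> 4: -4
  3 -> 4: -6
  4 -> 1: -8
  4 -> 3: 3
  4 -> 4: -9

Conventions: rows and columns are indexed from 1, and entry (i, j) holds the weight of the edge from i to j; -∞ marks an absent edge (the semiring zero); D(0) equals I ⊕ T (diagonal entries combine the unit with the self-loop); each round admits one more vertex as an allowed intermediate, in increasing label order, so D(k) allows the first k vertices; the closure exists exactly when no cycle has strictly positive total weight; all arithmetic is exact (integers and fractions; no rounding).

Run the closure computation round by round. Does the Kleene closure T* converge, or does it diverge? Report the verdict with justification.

D(0):
  [0, -∞, 1, 3]
  [-3, 0, 5, -4]
  [-∞, -∞, 0, -6]
  [-8, -∞, 3, 0]
D(1):
  [0, -∞, 1, 3]
  [-3, 0, 5, 0]
  [-∞, -∞, 0, -6]
  [-8, -∞, 3, 0]
D(2):
  [0, -∞, 1, 3]
  [-3, 0, 5, 0]
  [-∞, -∞, 0, -6]
  [-8, -∞, 3, 0]
D(3):
  [0, -∞, 1, 3]
  [-3, 0, 5, 0]
  [-∞, -∞, 0, -6]
  [-8, -∞, 3, 0]
D(4):
  [0, -∞, 6, 3]
  [-3, 0, 5, 0]
  [-14, -∞, 0, -6]
  [-8, -∞, 3, 0]
Key observation: every diagonal entry stays at the unit through all rounds, so no improving cycle exists.
Answer: CONVERGES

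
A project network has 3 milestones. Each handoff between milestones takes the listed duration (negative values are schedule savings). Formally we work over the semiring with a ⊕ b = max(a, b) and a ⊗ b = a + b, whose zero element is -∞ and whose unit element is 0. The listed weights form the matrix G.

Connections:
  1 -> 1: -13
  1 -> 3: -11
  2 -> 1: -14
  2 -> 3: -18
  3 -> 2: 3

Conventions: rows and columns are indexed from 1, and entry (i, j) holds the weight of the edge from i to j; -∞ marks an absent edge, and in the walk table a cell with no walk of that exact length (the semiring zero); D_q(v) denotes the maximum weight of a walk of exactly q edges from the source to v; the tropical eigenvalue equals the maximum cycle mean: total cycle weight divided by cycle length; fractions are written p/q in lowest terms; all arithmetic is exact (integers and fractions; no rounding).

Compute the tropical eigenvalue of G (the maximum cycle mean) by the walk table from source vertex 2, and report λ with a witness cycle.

q=0: [-∞, 0, -∞]
q=1: [-14, -∞, -18]
q=2: [-27, -15, -25]
q=3: [-29, -22, -33]
Optimal cycle mean attained by: cycle 1->3->2->1, total (-11) + 3 + (-14), length 3.
Answer: λ = -22/3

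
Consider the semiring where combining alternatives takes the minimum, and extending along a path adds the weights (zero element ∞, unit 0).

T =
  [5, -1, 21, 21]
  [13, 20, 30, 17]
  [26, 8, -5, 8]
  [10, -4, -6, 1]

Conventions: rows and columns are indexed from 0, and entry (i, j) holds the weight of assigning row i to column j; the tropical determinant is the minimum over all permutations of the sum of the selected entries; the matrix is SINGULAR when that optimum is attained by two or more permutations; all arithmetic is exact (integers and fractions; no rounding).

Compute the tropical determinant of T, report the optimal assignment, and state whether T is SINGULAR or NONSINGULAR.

σ = (0, 1, 2, 3): 5 + 20 + (-5) + 1 = 21
σ = (0, 1, 3, 2): 5 + 20 + 8 + (-6) = 27
σ = (0, 2, 1, 3): 5 + 30 + 8 + 1 = 44
σ = (0, 2, 3, 1): 5 + 30 + 8 + (-4) = 39
σ = (0, 3, 1, 2): 5 + 17 + 8 + (-6) = 24
σ = (0, 3, 2, 1): 5 + 17 + (-5) + (-4) = 13
σ = (1, 0, 2, 3): (-1) + 13 + (-5) + 1 = 8
σ = (1, 0, 3, 2): (-1) + 13 + 8 + (-6) = 14
σ = (1, 2, 0, 3): (-1) + 30 + 26 + 1 = 56
σ = (1, 2, 3, 0): (-1) + 30 + 8 + 10 = 47
σ = (1, 3, 0, 2): (-1) + 17 + 26 + (-6) = 36
σ = (1, 3, 2, 0): (-1) + 17 + (-5) + 10 = 21
σ = (2, 0, 1, 3): 21 + 13 + 8 + 1 = 43
σ = (2, 0, 3, 1): 21 + 13 + 8 + (-4) = 38
σ = (2, 1, 0, 3): 21 + 20 + 26 + 1 = 68
σ = (2, 1, 3, 0): 21 + 20 + 8 + 10 = 59
σ = (2, 3, 0, 1): 21 + 17 + 26 + (-4) = 60
σ = (2, 3, 1, 0): 21 + 17 + 8 + 10 = 56
σ = (3, 0, 1, 2): 21 + 13 + 8 + (-6) = 36
σ = (3, 0, 2, 1): 21 + 13 + (-5) + (-4) = 25
σ = (3, 1, 0, 2): 21 + 20 + 26 + (-6) = 61
σ = (3, 1, 2, 0): 21 + 20 + (-5) + 10 = 46
σ = (3, 2, 0, 1): 21 + 30 + 26 + (-4) = 73
σ = (3, 2, 1, 0): 21 + 30 + 8 + 10 = 69
Optimal value attained by: σ = (1, 0, 2, 3).
Answer: det⊕(T) = 8; verdict: NONSINGULAR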